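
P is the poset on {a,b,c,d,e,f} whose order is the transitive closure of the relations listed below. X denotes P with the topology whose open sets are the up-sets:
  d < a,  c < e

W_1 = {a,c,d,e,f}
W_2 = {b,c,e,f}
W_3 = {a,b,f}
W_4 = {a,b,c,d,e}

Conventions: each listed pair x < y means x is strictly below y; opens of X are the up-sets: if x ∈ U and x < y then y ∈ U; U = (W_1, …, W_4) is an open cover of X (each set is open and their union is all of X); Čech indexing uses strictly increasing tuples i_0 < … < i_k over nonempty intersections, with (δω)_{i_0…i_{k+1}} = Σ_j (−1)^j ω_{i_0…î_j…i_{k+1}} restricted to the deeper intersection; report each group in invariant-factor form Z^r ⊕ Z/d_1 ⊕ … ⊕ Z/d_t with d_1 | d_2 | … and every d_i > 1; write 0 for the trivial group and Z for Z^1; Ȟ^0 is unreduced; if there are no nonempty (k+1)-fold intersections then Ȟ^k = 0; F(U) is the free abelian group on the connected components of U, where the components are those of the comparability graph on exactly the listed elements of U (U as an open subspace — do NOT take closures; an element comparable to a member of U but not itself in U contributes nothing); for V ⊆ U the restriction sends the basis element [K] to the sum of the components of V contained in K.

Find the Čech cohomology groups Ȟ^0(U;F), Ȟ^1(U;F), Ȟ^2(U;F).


Ȟ^0 ≅ Z^4; Ȟ^1 ≅ 0; Ȟ^2 ≅ 0

nerve of the cover:
  W12={c,e,f} W13={a,f} W14={a,c,d,e} W23={b,f} W24={b,c,e} W34={a,b}
  W123={f} W124={c,e} W134={a} W234={b}
components per intersection:
  W1: {a,d} {c,e} {f}
  W2: {b} {c,e} {f}
  W3: {a} {b} {f}
  W4: {a,d} {b} {c,e}
  W12: {c,e} {f}
  W13: {a} {f}
  W14: {a,d} {c,e}
  W23: {b} {f}
  W24: {b} {c,e}
  W34: {a} {b}
  W123: {f}
  W124: {c,e}
  W134: {a}
  W234: {b}
C dims 12,12,4; δ0: rk 8, SNF 1^8; δ1: rk 4, SNF 1^4
Ȟ^0 = (12 − 8) − 0 = 4, so Ȟ^0 ≅ Z^4
Ȟ^1 = (12 − 4) − 8 = 0, so Ȟ^1 ≅ 0
Ȟ^2 = (4 − 0) − 4 = 0, so Ȟ^2 ≅ 0


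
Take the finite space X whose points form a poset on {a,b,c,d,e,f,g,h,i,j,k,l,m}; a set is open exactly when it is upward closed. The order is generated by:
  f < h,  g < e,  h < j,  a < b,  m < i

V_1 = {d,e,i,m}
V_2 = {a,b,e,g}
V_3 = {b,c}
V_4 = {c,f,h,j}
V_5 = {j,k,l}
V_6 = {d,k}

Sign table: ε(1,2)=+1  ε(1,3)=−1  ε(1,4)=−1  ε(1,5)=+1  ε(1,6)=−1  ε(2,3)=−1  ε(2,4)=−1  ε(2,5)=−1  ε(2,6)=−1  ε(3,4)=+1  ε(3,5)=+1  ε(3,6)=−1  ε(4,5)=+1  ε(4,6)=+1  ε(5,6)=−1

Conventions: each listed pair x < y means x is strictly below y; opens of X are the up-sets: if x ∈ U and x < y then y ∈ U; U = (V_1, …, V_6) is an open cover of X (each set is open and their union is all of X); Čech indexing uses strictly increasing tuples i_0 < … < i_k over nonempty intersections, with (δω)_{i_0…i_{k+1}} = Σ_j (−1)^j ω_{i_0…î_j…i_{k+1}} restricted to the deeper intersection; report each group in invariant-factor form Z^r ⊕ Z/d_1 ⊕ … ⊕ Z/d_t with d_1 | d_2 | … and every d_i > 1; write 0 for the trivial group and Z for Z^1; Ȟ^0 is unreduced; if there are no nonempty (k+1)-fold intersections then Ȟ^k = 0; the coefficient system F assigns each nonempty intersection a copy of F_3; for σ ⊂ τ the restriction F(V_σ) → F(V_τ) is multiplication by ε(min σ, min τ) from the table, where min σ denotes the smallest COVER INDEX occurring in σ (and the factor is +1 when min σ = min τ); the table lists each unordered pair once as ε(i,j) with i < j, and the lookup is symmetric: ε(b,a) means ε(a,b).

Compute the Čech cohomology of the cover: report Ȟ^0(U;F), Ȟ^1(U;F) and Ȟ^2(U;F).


nerve simplices:
  V12={e} V16={d} V23={b} V34={c} V45={j} V56={k}
C dims 6,6; δ0: rk_F3 6
degree 0: 6−6−0 = 0 → Ȟ^0 ≅ 0
degree 1: 6−0−6 = 0 → Ȟ^1 ≅ 0
degree 2: 0−0−0 = 0 → Ȟ^2 ≅ 0

Ȟ^0 = 0, Ȟ^1 = 0, Ȟ^2 = 0


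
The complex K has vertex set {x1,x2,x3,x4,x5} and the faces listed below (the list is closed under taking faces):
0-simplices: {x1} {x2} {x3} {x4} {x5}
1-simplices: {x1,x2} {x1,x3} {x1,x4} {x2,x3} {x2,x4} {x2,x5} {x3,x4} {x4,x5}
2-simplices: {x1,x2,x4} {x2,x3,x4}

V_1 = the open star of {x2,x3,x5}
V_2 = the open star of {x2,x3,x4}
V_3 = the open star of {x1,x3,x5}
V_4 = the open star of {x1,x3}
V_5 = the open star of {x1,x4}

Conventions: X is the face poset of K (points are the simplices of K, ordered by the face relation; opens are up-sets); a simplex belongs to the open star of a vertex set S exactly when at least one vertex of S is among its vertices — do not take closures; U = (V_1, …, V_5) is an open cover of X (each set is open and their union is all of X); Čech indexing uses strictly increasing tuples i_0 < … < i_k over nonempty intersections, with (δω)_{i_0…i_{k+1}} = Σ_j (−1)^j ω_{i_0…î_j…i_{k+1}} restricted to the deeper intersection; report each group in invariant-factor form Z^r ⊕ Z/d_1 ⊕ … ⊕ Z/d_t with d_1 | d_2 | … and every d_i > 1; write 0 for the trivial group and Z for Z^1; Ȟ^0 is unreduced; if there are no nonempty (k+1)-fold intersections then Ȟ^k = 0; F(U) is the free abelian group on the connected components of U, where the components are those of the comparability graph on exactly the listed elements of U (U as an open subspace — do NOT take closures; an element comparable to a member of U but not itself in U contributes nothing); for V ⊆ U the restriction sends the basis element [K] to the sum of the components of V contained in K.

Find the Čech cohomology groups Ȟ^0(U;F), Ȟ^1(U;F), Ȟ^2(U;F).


nonempty overlaps:
  V1={{x2},{x3},{x5},{x1,x2},{x1,x3},{x2,x3},{x2,x4},{x2,x5},{x3,x4},{x4,x5},{x1,x2,x4},{x2,x3,x4}} V2={{x2},{x3},{x4},{x1,x2},{x1,x3},{x1,x4},{x2,x3},{x2,x4},{x2,x5},{x3,x4},{x4,x5},{x1,x2,x4},{x2,x3,x4}} V3={{x1},{x3},{x5},{x1,x2},{x1,x3},{x1,x4},{x2,x3},{x2,x5},{x3,x4},{x4,x5},{x1,x2,x4},{x2,x3,x4}} V4={{x1},{x3},{x1,x2},{x1,x3},{x1,x4},{x2,x3},{x3,x4},{x1,x2,x4},{x2,x3,x4}} V5={{x1},{x4},{x1,x2},{x1,x3},{x1,x4},{x2,x4},{x3,x4},{x4,x5},{x1,x2,x4},{x2,x3,x4}}
  V12={{x2},{x3},{x1,x2},{x1,x3},{x2,x3},{x2,x4},{x2,x5},{x3,x4},{x4,x5},{x1,x2,x4},{x2,x3,x4}} V13={{x3},{x5},{x1,x2},{x1,x3},{x2,x3},{x2,x5},{x3,x4},{x4,x5},{x1,x2,x4},{x2,x3,x4}} V14={{x3},{x1,x2},{x1,x3},{x2,x3},{x3,x4},{x1,x2,x4},{x2,x3,x4}} V15={{x1,x2},{x1,x3},{x2,x4},{x3,x4},{x4,x5},{x1,x2,x4},{x2,x3,x4}} V23={{x3},{x1,x2},{x1,x3},{x1,x4},{x2,x3},{x2,x5},{x3,x4},{x4,x5},{x1,x2,x4},{x2,x3,x4}} V24={{x3},{x1,x2},{x1,x3},{x1,x4},{x2,x3},{x3,x4},{x1,x2,x4},{x2,x3,x4}} V25={{x4},{x1,x2},{x1,x3},{x1,x4},{x2,x4},{x3,x4},{x4,x5},{x1,x2,x4},{x2,x3,x4}} V34={{x1},{x3},{x1,x2},{x1,x3},{x1,x4},{x2,x3},{x3,x4},{x1,x2,x4},{x2,x3,x4}} V35={{x1},{x1,x2},{x1,x3},{x1,x4},{x3,x4},{x4,x5},{x1,x2,x4},{x2,x3,x4}} V45={{x1},{x1,x2},{x1,x3},{x1,x4},{x3,x4},{x1,x2,x4},{x2,x3,x4}}
  V123={{x3},{x1,x2},{x1,x3},{x2,x3},{x2,x5},{x3,x4},{x4,x5},{x1,x2,x4},{x2,x3,x4}} V124={{x3},{x1,x2},{x1,x3},{x2,x3},{x3,x4},{x1,x2,x4},{x2,x3,x4}} V125={{x1,x2},{x1,x3},{x2,x4},{x3,x4},{x4,x5},{x1,x2,x4},{x2,x3,x4}} V134={{x3},{x1,x2},{x1,x3},{x2,x3},{x3,x4},{x1,x2,x4},{x2,x3,x4}} V135={{x1,x2},{x1,x3},{x3,x4},{x4,x5},{x1,x2,x4},{x2,x3,x4}} V145={{x1,x2},{x1,x3},{x3,x4},{x1,x2,x4},{x2,x3,x4}} V234={{x3},{x1,x2},{x1,x3},{x1,x4},{x2,x3},{x3,x4},{x1,x2,x4},{x2,x3,x4}} V235={{x1,x2},{x1,x3},{x1,x4},{x3,x4},{x4,x5},{x1,x2,x4},{x2,x3,x4}} V245={{x1,x2},{x1,x3},{x1,x4},{x3,x4},{x1,x2,x4},{x2,x3,x4}} V345={{x1},{x1,x2},{x1,x3},{x1,x4},{x3,x4},{x1,x2,x4},{x2,x3,x4}}
  V1234={{x3},{x1,x2},{x1,x3},{x2,x3},{x3,x4},{x1,x2,x4},{x2,x3,x4}} V1235={{x1,x2},{x1,x3},{x3,x4},{x4,x5},{x1,x2,x4},{x2,x3,x4}} V1245={{x1,x2},{x1,x3},{x3,x4},{x1,x2,x4},{x2,x3,x4}} V1345={{x1,x2},{x1,x3},{x3,x4},{x1,x2,x4},{x2,x3,x4}} V2345={{x1,x2},{x1,x3},{x1,x4},{x3,x4},{x1,x2,x4},{x2,x3,x4}}
  V12345={{x1,x2},{x1,x3},{x3,x4},{x1,x2,x4},{x2,x3,x4}}
components per intersection:
  V1: {{x2},{x3},{x5},{x1,x2},{x1,x3},{x2,x3},{x2,x4},{x2,x5},{x3,x4},{x4,x5},{x1,x2,x4},{x2,x3,x4}}
  V2: {{x2},{x3},{x4},{x1,x2},{x1,x3},{x1,x4},{x2,x3},{x2,x4},{x2,x5},{x3,x4},{x4,x5},{x1,x2,x4},{x2,x3,x4}}
  V3: {{x1},{x3},{x1,x2},{x1,x3},{x1,x4},{x2,x3},{x3,x4},{x1,x2,x4},{x2,x3,x4}} {{x5},{x2,x5},{x4,x5}}
  V4: {{x1},{x3},{x1,x2},{x1,x3},{x1,x4},{x2,x3},{x3,x4},{x1,x2,x4},{x2,x3,x4}}
  V5: {{x1},{x4},{x1,x2},{x1,x3},{x1,x4},{x2,x4},{x3,x4},{x4,x5},{x1,x2,x4},{x2,x3,x4}}
  V12: {{x2},{x3},{x1,x2},{x1,x3},{x2,x3},{x2,x4},{x2,x5},{x3,x4},{x1,x2,x4},{x2,x3,x4}} {{x4,x5}}
  V13: {{x3},{x1,x3},{x2,x3},{x3,x4},{x2,x3,x4}} {{x5},{x2,x5},{x4,x5}} {{x1,x2},{x1,x2,x4}}
  V14: {{x3},{x1,x3},{x2,x3},{x3,x4},{x2,x3,x4}} {{x1,x2},{x1,x2,x4}}
  V15: {{x1,x2},{x2,x4},{x3,x4},{x1,x2,x4},{x2,x3,x4}} {{x1,x3}} {{x4,x5}}
  V23: {{x3},{x1,x3},{x2,x3},{x3,x4},{x2,x3,x4}} {{x1,x2},{x1,x4},{x1,x2,x4}} {{x2,x5}} {{x4,x5}}
  V24: {{x3},{x1,x3},{x2,x3},{x3,x4},{x2,x3,x4}} {{x1,x2},{x1,x4},{x1,x2,x4}}
  V25: {{x4},{x1,x2},{x1,x4},{x2,x4},{x3,x4},{x4,x5},{x1,x2,x4},{x2,x3,x4}} {{x1,x3}}
  V34: {{x1},{x3},{x1,x2},{x1,x3},{x1,x4},{x2,x3},{x3,x4},{x1,x2,x4},{x2,x3,x4}}
  V35: {{x1},{x1,x2},{x1,x3},{x1,x4},{x1,x2,x4}} {{x3,x4},{x2,x3,x4}} {{x4,x5}}
  V45: {{x1},{x1,x2},{x1,x3},{x1,x4},{x1,x2,x4}} {{x3,x4},{x2,x3,x4}}
  V123: {{x3},{x1,x3},{x2,x3},{x3,x4},{x2,x3,x4}} {{x1,x2},{x1,x2,x4}} {{x2,x5}} {{x4,x5}}
  V124: {{x3},{x1,x3},{x2,x3},{x3,x4},{x2,x3,x4}} {{x1,x2},{x1,x2,x4}}
  V125: {{x1,x2},{x2,x4},{x3,x4},{x1,x2,x4},{x2,x3,x4}} {{x1,x3}} {{x4,x5}}
  V134: {{x3},{x1,x3},{x2,x3},{x3,x4},{x2,x3,x4}} {{x1,x2},{x1,x2,x4}}
  V135: {{x1,x2},{x1,x2,x4}} {{x1,x3}} {{x3,x4},{x2,x3,x4}} {{x4,x5}}
  V145: {{x1,x2},{x1,x2,x4}} {{x1,x3}} {{x3,x4},{x2,x3,x4}}
  V234: {{x3},{x1,x3},{x2,x3},{x3,x4},{x2,x3,x4}} {{x1,x2},{x1,x4},{x1,x2,x4}}
  V235: {{x1,x2},{x1,x4},{x1,x2,x4}} {{x1,x3}} {{x3,x4},{x2,x3,x4}} {{x4,x5}}
  V245: {{x1,x2},{x1,x4},{x1,x2,x4}} {{x1,x3}} {{x3,x4},{x2,x3,x4}}
  V345: {{x1},{x1,x2},{x1,x3},{x1,x4},{x1,x2,x4}} {{x3,x4},{x2,x3,x4}}
  V1234: {{x3},{x1,x3},{x2,x3},{x3,x4},{x2,x3,x4}} {{x1,x2},{x1,x2,x4}}
  V1235: {{x1,x2},{x1,x2,x4}} {{x1,x3}} {{x3,x4},{x2,x3,x4}} {{x4,x5}}
  V1245: {{x1,x2},{x1,x2,x4}} {{x1,x3}} {{x3,x4},{x2,x3,x4}}
  V1345: {{x1,x2},{x1,x2,x4}} {{x1,x3}} {{x3,x4},{x2,x3,x4}}
  V2345: {{x1,x2},{x1,x4},{x1,x2,x4}} {{x1,x3}} {{x3,x4},{x2,x3,x4}}
  V12345: {{x1,x2},{x1,x2,x4}} {{x1,x3}} {{x3,x4},{x2,x3,x4}}
C dims 6,24,29,15; δ0: rk 5, SNF 1^5; δ1: rk 17, SNF 1^17; δ2: rk 12, SNF 1^12
degree 0: 6−5−0 = 1 → Ȟ^0 ≅ Z
degree 1: 24−17−5 = 2 → Ȟ^1 ≅ Z^2
degree 2: 29−12−17 = 0 → Ȟ^2 ≅ 0

Ȟ^0(U;F) ≅ Z; Ȟ^1(U;F) ≅ Z^2; Ȟ^2(U;F) ≅ 0


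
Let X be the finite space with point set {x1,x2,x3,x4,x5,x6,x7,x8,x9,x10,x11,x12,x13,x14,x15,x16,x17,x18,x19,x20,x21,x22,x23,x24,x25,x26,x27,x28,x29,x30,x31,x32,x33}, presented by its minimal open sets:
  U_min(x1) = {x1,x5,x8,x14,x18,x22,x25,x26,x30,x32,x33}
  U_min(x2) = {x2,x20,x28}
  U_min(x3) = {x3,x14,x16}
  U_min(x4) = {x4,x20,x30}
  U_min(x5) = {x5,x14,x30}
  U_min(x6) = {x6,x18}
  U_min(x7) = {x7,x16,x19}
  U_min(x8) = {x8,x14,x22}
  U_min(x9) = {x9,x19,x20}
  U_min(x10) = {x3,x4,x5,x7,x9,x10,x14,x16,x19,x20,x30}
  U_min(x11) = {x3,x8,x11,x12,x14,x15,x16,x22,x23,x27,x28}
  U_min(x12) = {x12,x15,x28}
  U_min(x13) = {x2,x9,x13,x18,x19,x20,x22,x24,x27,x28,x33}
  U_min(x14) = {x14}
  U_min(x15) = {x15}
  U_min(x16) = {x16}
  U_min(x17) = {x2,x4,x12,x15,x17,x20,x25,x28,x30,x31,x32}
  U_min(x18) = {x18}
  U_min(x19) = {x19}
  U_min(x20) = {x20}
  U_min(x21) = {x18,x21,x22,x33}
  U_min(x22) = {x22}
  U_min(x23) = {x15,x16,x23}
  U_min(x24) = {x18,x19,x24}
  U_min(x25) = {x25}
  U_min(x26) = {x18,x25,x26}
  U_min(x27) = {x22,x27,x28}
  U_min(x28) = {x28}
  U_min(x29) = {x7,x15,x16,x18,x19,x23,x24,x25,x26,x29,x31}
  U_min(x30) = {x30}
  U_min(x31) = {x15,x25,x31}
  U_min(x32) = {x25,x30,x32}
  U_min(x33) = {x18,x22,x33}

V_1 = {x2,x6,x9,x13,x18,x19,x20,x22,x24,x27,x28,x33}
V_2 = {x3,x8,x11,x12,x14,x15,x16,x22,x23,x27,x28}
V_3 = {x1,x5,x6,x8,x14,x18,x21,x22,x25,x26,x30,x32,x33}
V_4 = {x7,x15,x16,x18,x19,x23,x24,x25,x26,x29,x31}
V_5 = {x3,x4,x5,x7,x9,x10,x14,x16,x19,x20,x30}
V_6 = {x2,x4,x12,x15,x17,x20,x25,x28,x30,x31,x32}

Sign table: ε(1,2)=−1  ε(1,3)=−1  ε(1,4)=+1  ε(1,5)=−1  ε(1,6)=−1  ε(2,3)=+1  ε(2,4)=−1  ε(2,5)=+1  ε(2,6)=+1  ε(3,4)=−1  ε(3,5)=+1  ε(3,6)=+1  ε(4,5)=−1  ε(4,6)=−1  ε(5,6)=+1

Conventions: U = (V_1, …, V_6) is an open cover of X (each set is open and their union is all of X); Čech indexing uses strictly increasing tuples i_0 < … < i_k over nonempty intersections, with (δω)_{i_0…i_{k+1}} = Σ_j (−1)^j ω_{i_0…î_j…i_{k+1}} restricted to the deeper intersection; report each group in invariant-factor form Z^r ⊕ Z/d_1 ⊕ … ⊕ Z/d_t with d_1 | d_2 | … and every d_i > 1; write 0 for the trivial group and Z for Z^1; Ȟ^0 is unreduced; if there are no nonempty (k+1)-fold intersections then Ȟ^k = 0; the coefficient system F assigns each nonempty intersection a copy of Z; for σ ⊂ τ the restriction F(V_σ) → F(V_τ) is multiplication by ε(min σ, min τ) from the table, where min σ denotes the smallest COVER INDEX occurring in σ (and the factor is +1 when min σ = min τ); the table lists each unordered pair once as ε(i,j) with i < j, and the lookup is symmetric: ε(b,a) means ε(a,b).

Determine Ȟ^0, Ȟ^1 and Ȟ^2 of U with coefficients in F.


nonempty overlaps:
  V12={x22,x27,x28} V13={x6,x18,x22,x33} V14={x18,x19,x24} V15={x9,x19,x20} V16={x2,x20,x28} V23={x8,x14,x22} V24={x15,x16,x23} V25={x3,x14,x16} V26={x12,x15,x28} V34={x18,x25,x26} V35={x5,x14,x30} V36={x25,x30,x32} V45={x7,x16,x19} V46={x15,x25,x31} V56={x4,x20,x30}
  V123={x22} V126={x28} V134={x18} V145={x19} V156={x20} V235={x14} V245={x16} V246={x15} V346={x25} V356={x30}
C dims 6,15,10; δ0: rk 5, SNF 1^5; δ1: rk 10, SNF 1^9·2
degree 0: 6−5−0 = 1 → Ȟ^0 ≅ Z
degree 1: 15−10−5 = 0 → Ȟ^1 ≅ 0
degree 2: 10−0−10 = 0 plus torsion [2] → Ȟ^2 ≅ Z/2

Ȟ^0 = Z, Ȟ^1 = 0, Ȟ^2 = Z/2


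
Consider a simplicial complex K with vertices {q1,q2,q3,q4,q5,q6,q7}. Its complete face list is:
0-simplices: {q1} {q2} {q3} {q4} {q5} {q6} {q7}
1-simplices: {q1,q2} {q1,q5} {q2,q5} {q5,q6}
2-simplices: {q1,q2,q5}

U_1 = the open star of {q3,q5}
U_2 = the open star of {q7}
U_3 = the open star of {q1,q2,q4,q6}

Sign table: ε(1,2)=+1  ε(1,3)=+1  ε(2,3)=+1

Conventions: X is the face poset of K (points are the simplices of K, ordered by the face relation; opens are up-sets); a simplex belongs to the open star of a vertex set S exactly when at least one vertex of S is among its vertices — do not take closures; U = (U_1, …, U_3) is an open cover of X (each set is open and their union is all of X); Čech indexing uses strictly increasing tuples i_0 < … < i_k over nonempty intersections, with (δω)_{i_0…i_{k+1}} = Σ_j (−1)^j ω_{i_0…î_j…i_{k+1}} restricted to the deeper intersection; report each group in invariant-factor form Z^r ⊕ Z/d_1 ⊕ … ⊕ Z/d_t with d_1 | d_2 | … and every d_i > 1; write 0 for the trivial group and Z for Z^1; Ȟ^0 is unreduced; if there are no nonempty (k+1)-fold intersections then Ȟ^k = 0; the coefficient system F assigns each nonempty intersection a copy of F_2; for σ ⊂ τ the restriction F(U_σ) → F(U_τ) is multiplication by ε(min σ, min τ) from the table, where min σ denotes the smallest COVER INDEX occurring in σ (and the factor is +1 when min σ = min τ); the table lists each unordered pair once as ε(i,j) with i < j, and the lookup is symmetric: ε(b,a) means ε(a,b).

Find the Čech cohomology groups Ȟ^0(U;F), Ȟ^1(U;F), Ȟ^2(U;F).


Ȟ^0 ≅ Z/2 ⊕ Z/2,  Ȟ^1 ≅ 0,  Ȟ^2 ≅ 0

nerve simplices:
  U1={{q3},{q5},{q1,q5},{q2,q5},{q5,q6},{q1,q2,q5}} U2={{q7}} U3={{q1},{q2},{q4},{q6},{q1,q2},{q1,q5},{q2,q5},{q5,q6},{q1,q2,q5}}
  U13={{q1,q5},{q2,q5},{q5,q6},{q1,q2,q5}}
C dims 3,1; δ0: rk_F2 1
degree 0: 3−1−0 = 2 → Ȟ^0 ≅ Z/2 ⊕ Z/2
degree 1: 1−0−1 = 0 → Ȟ^1 ≅ 0
degree 2: 0−0−0 = 0 → Ȟ^2 ≅ 0


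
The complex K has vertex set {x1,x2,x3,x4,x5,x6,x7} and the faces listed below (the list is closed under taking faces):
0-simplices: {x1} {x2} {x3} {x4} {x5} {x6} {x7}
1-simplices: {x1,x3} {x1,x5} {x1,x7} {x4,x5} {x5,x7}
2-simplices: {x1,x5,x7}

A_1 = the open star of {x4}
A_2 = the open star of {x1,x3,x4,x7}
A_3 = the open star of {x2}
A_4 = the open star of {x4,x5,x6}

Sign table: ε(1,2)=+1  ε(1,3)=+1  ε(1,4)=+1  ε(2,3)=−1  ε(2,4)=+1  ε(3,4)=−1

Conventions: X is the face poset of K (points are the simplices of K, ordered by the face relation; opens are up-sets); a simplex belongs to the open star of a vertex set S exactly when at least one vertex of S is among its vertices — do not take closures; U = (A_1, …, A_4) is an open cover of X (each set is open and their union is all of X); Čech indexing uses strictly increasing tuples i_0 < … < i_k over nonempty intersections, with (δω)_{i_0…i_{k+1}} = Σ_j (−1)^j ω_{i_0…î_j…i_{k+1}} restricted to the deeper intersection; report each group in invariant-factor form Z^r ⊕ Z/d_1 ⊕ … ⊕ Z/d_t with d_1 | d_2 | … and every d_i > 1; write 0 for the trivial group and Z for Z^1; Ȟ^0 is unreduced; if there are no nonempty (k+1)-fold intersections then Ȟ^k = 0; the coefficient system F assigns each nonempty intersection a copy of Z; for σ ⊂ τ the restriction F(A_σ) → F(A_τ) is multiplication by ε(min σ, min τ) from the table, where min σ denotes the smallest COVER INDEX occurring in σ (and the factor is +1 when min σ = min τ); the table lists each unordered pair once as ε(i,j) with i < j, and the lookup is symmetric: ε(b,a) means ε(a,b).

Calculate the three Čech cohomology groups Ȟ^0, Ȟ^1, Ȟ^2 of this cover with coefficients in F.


Ȟ^0(U;F) ≅ Z^2; Ȟ^1(U;F) ≅ 0; Ȟ^2(U;F) ≅ 0

nerve of the cover:
  A1={{x4},{x4,x5}} A2={{x1},{x3},{x4},{x7},{x1,x3},{x1,x5},{x1,x7},{x4,x5},{x5,x7},{x1,x5,x7}} A3={{x2}} A4={{x4},{x5},{x6},{x1,x5},{x4,x5},{x5,x7},{x1,x5,x7}}
  A12={{x4},{x4,x5}} A14={{x4},{x4,x5}} A24={{x4},{x1,x5},{x4,x5},{x5,x7},{x1,x5,x7}}
  A124={{x4},{x4,x5}}
C dims 4,3,1; δ0: rk 2, SNF 1^2; δ1: rk 1, SNF 1^1
Ȟ^0 = (4 − 2) − 0 = 2, so Ȟ^0 ≅ Z^2
Ȟ^1 = (3 − 1) − 2 = 0, so Ȟ^1 ≅ 0
Ȟ^2 = (1 − 0) − 1 = 0, so Ȟ^2 ≅ 0


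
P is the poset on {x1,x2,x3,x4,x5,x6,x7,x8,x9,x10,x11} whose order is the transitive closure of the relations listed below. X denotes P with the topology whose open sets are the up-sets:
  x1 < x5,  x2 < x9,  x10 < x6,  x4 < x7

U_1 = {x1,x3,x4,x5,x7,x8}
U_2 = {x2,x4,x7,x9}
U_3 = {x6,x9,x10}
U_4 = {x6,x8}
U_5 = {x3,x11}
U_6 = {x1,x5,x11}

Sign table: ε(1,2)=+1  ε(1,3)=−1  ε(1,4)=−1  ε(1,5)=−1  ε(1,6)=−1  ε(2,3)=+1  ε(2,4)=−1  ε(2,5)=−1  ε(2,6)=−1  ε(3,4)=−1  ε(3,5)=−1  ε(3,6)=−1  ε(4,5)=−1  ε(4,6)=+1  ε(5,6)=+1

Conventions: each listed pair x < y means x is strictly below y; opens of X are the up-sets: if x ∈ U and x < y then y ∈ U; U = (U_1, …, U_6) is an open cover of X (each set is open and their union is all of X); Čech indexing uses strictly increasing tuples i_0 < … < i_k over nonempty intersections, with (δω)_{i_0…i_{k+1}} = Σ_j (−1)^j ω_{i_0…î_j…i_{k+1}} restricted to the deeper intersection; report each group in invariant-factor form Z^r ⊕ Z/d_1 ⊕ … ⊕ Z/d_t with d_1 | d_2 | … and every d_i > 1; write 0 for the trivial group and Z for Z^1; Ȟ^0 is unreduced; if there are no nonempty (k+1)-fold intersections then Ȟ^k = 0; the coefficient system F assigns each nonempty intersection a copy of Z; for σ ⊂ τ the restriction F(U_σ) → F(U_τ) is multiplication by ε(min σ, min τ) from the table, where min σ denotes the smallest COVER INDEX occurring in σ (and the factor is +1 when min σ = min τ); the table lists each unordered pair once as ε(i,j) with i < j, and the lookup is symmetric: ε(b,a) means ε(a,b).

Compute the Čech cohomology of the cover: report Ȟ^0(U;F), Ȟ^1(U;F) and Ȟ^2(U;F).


nerve simplices:
  U12={x4,x7} U14={x8} U15={x3} U16={x1,x5} U23={x9} U34={x6} U56={x11}
C dims 6,7; δ0: rk 5, SNF 1^5
degree 0: 6−5−0 = 1 → Ȟ^0 ≅ Z
degree 1: 7−0−5 = 2 → Ȟ^1 ≅ Z^2
degree 2: 0−0−0 = 0 → Ȟ^2 ≅ 0

Ȟ^0(U;F) ≅ Z, Ȟ^1(U;F) ≅ Z^2 and Ȟ^2(U;F) ≅ 0


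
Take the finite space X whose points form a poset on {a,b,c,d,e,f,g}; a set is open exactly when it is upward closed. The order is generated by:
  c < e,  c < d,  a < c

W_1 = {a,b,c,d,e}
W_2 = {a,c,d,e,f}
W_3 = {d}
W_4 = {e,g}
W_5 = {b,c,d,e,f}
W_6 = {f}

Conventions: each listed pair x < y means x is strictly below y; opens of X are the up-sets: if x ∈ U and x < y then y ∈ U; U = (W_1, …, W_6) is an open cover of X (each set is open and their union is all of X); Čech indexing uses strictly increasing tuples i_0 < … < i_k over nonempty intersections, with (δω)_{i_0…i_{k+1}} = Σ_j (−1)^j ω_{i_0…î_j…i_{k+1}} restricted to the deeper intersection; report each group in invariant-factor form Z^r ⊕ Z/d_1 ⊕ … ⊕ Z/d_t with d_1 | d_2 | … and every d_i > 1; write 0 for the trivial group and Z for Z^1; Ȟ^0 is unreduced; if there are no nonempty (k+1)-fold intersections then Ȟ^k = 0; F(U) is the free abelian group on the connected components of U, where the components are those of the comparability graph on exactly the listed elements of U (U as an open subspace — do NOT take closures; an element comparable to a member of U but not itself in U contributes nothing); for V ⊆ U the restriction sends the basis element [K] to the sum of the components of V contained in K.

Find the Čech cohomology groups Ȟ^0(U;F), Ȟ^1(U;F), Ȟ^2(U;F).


nerve of the cover:
  W12={a,c,d,e} W13={d} W14={e} W15={b,c,d,e} W23={d} W24={e} W25={c,d,e,f} W26={f} W35={d} W45={e} W56={f}
  W123={d} W124={e} W125={c,d,e} W135={d} W145={e} W235={d} W245={e} W256={f}
  W1235={d} W1245={e}
components per intersection:
  W1: {a,c,d,e} {b}
  W2: {a,c,d,e} {f}
  W3: {d}
  W4: {e} {g}
  W5: {b} {c,d,e} {f}
  W6: {f}
  W12: {a,c,d,e}
  W13: {d}
  W14: {e}
  W15: {b} {c,d,e}
  W23: {d}
  W24: {e}
  W25: {c,d,e} {f}
  W26: {f}
  W35: {d}
  W45: {e}
  W56: {f}
  W123: {d}
  W124: {e}
  W125: {c,d,e}
  W135: {d}
  W145: {e}
  W235: {d}
  W245: {e}
  W256: {f}
  W1235: {d}
  W1245: {e}
C dims 11,13,8,2; δ0: rk 7, SNF 1^7; δ1: rk 6, SNF 1^6; δ2: rk 2, SNF 1^2
Ȟ^0 = (11 − 7) − 0 = 4, so Ȟ^0 ≅ Z^4
Ȟ^1 = (13 − 6) − 7 = 0, so Ȟ^1 ≅ 0
Ȟ^2 = (8 − 2) − 6 = 0, so Ȟ^2 ≅ 0

Ȟ^0 ≅ Z^4, Ȟ^1 ≅ 0 and Ȟ^2 ≅ 0


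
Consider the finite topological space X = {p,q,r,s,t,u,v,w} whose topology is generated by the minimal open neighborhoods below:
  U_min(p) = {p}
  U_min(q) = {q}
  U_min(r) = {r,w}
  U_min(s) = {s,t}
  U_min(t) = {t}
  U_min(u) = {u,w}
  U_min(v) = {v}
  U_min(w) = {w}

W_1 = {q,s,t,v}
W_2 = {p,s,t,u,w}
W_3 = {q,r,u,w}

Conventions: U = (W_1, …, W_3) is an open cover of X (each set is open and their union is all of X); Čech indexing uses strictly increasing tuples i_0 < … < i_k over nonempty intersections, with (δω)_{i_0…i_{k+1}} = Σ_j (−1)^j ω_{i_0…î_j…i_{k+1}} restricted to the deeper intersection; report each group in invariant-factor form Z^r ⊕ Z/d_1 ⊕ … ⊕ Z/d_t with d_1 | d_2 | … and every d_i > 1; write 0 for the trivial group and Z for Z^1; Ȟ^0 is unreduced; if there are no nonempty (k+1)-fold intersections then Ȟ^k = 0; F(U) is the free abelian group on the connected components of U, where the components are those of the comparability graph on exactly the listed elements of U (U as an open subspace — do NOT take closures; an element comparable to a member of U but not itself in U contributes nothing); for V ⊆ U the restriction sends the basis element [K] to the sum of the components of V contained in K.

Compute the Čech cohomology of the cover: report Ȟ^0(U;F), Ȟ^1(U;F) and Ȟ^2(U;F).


Ȟ^0(U;F) ≅ Z^5, Ȟ^1(U;F) ≅ 0 and Ȟ^2(U;F) ≅ 0

nonempty overlaps:
  W12={s,t} W13={q} W23={u,w}
components per intersection:
  W1: {q} {s,t} {v}
  W2: {p} {s,t} {u,w}
  W3: {q} {r,u,w}
  W12: {s,t}
  W13: {q}
  W23: {u,w}
C dims 8,3; δ0: rk 3, SNF 1^3
degree 0: 8−3−0 = 5 → Ȟ^0 ≅ Z^5
degree 1: 3−0−3 = 0 → Ȟ^1 ≅ 0
degree 2: 0−0−0 = 0 → Ȟ^2 ≅ 0


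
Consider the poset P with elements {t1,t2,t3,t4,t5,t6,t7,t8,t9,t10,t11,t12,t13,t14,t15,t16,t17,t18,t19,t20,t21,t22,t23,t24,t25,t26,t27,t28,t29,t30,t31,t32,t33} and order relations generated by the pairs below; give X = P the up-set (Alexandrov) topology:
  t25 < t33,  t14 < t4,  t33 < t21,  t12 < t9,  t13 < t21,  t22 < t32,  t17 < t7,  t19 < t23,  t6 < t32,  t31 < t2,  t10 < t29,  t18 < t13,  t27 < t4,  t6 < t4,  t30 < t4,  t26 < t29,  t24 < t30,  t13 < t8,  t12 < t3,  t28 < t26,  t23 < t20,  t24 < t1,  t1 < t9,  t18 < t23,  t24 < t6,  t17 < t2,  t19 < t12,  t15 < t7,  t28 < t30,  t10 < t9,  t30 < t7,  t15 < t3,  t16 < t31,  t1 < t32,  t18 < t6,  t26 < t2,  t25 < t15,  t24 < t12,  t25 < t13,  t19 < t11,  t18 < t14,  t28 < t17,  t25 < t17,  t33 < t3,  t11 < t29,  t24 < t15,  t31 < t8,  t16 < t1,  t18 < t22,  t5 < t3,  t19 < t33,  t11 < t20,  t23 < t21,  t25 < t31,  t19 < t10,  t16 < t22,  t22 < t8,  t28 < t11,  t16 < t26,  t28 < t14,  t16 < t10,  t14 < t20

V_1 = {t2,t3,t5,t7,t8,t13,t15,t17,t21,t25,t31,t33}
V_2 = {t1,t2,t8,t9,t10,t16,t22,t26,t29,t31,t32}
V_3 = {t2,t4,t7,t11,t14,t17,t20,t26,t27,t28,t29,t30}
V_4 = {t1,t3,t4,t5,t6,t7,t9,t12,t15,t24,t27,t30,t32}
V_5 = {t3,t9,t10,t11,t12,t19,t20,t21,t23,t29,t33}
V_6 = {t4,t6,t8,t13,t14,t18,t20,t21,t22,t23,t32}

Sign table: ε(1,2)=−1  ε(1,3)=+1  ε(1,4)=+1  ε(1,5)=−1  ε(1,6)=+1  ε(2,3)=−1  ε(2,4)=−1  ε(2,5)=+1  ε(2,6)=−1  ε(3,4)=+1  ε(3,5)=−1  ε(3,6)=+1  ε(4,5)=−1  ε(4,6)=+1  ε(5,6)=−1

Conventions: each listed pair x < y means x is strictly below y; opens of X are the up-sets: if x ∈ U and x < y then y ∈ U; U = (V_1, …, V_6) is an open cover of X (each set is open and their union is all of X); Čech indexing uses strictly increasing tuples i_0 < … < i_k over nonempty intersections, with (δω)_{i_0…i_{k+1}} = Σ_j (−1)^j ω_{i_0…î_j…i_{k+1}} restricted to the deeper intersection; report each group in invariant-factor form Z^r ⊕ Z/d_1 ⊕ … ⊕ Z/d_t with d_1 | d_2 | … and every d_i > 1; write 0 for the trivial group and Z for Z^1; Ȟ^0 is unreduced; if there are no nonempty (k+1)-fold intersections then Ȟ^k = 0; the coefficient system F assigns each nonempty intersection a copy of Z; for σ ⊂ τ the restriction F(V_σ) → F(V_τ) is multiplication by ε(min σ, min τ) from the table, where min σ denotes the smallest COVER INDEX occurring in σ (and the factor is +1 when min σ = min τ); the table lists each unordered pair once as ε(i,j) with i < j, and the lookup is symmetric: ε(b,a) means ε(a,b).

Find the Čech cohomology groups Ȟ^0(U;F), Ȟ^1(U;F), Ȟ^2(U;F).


Ȟ^0(U;F) ≅ Z; Ȟ^1(U;F) ≅ 0; Ȟ^2(U;F) ≅ Z/2

cover nerve:
  V12={t2,t8,t31} V13={t2,t7,t17} V14={t3,t5,t7,t15} V15={t3,t21,t33} V16={t8,t13,t21} V23={t2,t26,t29} V24={t1,t9,t32} V25={t9,t10,t29} V26={t8,t22,t32} V34={t4,t7,t27,t30} V35={t11,t20,t29} V36={t4,t14,t20} V45={t3,t9,t12} V46={t4,t6,t32} V56={t20,t21,t23}
  V123={t2} V126={t8} V134={t7} V145={t3} V156={t21} V235={t29} V245={t9} V246={t32} V346={t4} V356={t20}
C dims 6,15,10; δ0: rk 5, SNF 1^5; δ1: rk 10, SNF 1^9·2
Ȟ^0: (6−5)−0=1 ⇒ Z
Ȟ^1: (15−10)−5=0 ⇒ 0
Ȟ^2: (10−0)−10=0 plus torsion [2] ⇒ Z/2


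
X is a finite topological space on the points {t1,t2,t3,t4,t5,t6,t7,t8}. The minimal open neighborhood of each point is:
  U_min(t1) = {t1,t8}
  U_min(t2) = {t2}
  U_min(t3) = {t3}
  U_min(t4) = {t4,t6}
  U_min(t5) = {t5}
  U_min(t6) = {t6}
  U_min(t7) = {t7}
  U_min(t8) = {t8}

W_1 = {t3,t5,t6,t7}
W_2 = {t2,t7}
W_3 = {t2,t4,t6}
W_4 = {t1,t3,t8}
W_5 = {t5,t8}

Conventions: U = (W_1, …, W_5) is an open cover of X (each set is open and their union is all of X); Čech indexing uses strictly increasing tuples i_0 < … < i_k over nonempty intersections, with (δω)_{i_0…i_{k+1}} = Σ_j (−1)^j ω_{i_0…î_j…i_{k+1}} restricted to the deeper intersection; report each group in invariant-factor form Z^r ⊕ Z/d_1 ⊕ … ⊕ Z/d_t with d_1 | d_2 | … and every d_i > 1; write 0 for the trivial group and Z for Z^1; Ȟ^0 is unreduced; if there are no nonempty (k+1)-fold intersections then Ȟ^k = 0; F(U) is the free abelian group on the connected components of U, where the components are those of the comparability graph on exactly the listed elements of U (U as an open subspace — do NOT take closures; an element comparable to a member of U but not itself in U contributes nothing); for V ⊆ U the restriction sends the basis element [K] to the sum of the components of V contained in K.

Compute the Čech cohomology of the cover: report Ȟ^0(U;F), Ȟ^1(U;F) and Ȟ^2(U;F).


intersection data:
  W12={t7} W13={t6} W14={t3} W15={t5} W23={t2} W45={t8}
components per intersection:
  W1: {t3} {t5} {t6} {t7}
  W2: {t2} {t7}
  W3: {t2} {t4,t6}
  W4: {t1,t8} {t3}
  W5: {t5} {t8}
  W12: {t7}
  W13: {t6}
  W14: {t3}
  W15: {t5}
  W23: {t2}
  W45: {t8}
C dims 12,6; δ0: rk 6, SNF 1^6
Ȟ^0 = (12 − 6) − 0 = 6, so Ȟ^0 ≅ Z^6
Ȟ^1 = (6 − 0) − 6 = 0, so Ȟ^1 ≅ 0
Ȟ^2 = (0 − 0) − 0 = 0, so Ȟ^2 ≅ 0

Ȟ^0(U;F) ≅ Z^6,  Ȟ^1(U;F) ≅ 0,  Ȟ^2(U;F) ≅ 0


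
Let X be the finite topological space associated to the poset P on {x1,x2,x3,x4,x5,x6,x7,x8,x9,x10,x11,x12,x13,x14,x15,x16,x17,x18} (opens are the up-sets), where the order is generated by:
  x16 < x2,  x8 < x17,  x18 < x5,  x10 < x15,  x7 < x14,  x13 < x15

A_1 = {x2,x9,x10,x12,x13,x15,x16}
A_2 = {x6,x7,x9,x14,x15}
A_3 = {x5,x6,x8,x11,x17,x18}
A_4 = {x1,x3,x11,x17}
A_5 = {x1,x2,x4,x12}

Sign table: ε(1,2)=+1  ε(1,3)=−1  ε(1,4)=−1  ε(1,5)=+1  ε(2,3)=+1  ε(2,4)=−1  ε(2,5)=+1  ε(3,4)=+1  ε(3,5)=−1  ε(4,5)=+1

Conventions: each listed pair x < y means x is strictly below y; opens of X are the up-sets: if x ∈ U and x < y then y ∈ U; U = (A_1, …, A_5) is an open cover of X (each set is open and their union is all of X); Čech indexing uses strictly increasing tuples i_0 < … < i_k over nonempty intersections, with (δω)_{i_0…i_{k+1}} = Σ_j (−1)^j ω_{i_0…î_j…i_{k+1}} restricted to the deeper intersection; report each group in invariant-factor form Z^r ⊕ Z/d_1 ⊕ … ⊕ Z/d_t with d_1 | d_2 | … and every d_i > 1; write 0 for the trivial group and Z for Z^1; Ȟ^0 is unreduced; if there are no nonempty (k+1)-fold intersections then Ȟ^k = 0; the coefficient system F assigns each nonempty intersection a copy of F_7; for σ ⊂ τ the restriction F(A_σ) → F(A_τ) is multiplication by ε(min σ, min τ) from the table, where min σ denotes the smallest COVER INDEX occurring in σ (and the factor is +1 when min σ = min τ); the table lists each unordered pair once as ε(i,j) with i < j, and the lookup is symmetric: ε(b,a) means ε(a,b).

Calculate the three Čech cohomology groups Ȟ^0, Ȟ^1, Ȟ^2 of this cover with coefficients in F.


Ȟ^0(U;F) ≅ Z/7, Ȟ^1(U;F) ≅ Z/7 and Ȟ^2(U;F) ≅ 0

intersection data:
  A12={x9,x15} A15={x2,x12} A23={x6} A34={x11,x17} A45={x1}
C dims 5,5; δ0: rk_F7 4
Ȟ^0 = (5 − 4) − 0 = 1, so Ȟ^0 ≅ Z/7
Ȟ^1 = (5 − 0) − 4 = 1, so Ȟ^1 ≅ Z/7
Ȟ^2 = (0 − 0) − 0 = 0, so Ȟ^2 ≅ 0


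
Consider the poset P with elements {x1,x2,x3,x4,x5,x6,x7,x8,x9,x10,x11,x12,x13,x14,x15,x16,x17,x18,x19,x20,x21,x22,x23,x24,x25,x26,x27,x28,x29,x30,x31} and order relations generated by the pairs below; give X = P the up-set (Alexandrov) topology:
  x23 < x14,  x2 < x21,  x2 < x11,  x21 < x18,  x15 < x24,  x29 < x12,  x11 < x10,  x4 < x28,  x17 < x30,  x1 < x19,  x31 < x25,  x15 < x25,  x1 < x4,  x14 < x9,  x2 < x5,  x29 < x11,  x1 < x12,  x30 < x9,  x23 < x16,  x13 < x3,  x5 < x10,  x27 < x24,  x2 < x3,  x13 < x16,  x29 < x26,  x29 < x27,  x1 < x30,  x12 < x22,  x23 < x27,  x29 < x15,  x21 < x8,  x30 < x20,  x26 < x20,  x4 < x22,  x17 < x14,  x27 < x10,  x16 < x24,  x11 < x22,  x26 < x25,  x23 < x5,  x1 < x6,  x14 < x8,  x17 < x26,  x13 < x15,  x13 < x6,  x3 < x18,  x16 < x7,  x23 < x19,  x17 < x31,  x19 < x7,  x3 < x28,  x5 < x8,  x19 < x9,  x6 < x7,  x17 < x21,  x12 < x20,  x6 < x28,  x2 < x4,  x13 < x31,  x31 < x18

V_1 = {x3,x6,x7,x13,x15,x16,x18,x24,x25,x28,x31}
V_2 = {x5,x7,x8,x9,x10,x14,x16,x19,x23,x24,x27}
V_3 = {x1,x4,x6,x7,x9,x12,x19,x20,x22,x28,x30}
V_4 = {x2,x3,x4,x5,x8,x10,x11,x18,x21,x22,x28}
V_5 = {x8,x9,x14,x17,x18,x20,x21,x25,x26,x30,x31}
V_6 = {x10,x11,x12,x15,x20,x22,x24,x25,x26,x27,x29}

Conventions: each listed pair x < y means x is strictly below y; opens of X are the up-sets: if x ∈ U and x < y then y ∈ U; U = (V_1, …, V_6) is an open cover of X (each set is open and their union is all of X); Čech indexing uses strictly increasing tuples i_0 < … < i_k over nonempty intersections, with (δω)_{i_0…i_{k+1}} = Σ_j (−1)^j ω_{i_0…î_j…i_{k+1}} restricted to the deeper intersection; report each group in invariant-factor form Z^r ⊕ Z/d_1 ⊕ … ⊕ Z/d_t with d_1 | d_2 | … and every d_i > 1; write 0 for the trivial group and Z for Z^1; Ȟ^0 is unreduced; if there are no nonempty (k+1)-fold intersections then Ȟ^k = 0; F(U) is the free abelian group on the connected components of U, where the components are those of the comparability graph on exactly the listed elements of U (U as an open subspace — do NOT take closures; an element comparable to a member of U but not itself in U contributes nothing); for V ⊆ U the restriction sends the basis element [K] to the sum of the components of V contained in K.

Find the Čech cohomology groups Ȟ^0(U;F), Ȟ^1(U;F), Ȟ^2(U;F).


Ȟ^0 = Z, Ȟ^1 = 0, Ȟ^2 = Z/2

intersection data:
  V12={x7,x16,x24} V13={x6,x7,x28} V14={x3,x18,x28} V15={x18,x25,x31} V16={x15,x24,x25} V23={x7,x9,x19} V24={x5,x8,x10} V25={x8,x9,x14} V26={x10,x24,x27} V34={x4,x22,x28} V35={x9,x20,x30} V36={x12,x20,x22} V45={x8,x18,x21} V46={x10,x11,x22} V56={x20,x25,x26}
  V123={x7} V126={x24} V134={x28} V145={x18} V156={x25} V235={x9} V245={x8} V246={x10} V346={x22} V356={x20}
components per intersection:
  V1: {x3,x6,x7,x13,x15,x16,x18,x24,x25,x28,x31}
  V2: {x5,x7,x8,x9,x10,x14,x16,x19,x23,x24,x27}
  V3: {x1,x4,x6,x7,x9,x12,x19,x20,x22,x28,x30}
  V4: {x2,x3,x4,x5,x8,x10,x11,x18,x21,x22,x28}
  V5: {x8,x9,x14,x17,x18,x20,x21,x25,x26,x30,x31}
  V6: {x10,x11,x12,x15,x20,x22,x24,x25,x26,x27,x29}
  V12: {x7,x16,x24}
  V13: {x6,x7,x28}
  V14: {x3,x18,x28}
  V15: {x18,x25,x31}
  V16: {x15,x24,x25}
  V23: {x7,x9,x19}
  V24: {x5,x8,x10}
  V25: {x8,x9,x14}
  V26: {x10,x24,x27}
  V34: {x4,x22,x28}
  V35: {x9,x20,x30}
  V36: {x12,x20,x22}
  V45: {x8,x18,x21}
  V46: {x10,x11,x22}
  V56: {x20,x25,x26}
  V123: {x7}
  V126: {x24}
  V134: {x28}
  V145: {x18}
  V156: {x25}
  V235: {x9}
  V245: {x8}
  V246: {x10}
  V346: {x22}
  V356: {x20}
C dims 6,15,10; δ0: rk 5, SNF 1^5; δ1: rk 10, SNF 1^9·2
Ȟ^0 = (6 − 5) − 0 = 1, so Ȟ^0 ≅ Z
Ȟ^1 = (15 − 10) − 5 = 0, so Ȟ^1 ≅ 0
Ȟ^2 = (10 − 0) − 10 = 0 plus torsion [2], so Ȟ^2 ≅ Z/2


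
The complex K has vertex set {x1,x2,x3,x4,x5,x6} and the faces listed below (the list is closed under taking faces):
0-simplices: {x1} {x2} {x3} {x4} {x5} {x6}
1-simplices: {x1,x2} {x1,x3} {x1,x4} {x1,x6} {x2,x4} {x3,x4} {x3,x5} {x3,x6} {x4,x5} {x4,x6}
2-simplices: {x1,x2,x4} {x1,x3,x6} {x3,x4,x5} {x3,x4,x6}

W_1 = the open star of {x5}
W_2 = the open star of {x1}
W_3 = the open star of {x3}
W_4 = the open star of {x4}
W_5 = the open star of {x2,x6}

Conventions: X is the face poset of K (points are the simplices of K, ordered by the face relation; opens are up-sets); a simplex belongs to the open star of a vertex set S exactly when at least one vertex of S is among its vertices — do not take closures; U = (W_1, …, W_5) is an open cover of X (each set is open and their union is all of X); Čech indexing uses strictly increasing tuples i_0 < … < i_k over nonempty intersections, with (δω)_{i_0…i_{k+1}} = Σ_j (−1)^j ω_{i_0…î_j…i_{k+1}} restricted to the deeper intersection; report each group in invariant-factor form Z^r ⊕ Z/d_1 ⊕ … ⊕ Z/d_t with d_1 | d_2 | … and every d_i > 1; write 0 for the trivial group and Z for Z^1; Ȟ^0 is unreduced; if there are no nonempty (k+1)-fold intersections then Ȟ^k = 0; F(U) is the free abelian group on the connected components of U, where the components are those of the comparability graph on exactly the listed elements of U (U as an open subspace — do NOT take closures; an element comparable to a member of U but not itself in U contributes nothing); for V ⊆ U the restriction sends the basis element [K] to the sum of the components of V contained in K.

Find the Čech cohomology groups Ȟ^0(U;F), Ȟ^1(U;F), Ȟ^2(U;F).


Ȟ^0(U;F) ≅ Z; Ȟ^1(U;F) ≅ Z; Ȟ^2(U;F) ≅ 0

nerve simplices:
  W1={{x5},{x3,x5},{x4,x5},{x3,x4,x5}} W2={{x1},{x1,x2},{x1,x3},{x1,x4},{x1,x6},{x1,x2,x4},{x1,x3,x6}} W3={{x3},{x1,x3},{x3,x4},{x3,x5},{x3,x6},{x1,x3,x6},{x3,x4,x5},{x3,x4,x6}} W4={{x4},{x1,x4},{x2,x4},{x3,x4},{x4,x5},{x4,x6},{x1,x2,x4},{x3,x4,x5},{x3,x4,x6}} W5={{x2},{x6},{x1,x2},{x1,x6},{x2,x4},{x3,x6},{x4,x6},{x1,x2,x4},{x1,x3,x6},{x3,x4,x6}}
  W13={{x3,x5},{x3,x4,x5}} W14={{x4,x5},{x3,x4,x5}} W23={{x1,x3},{x1,x3,x6}} W24={{x1,x4},{x1,x2,x4}} W25={{x1,x2},{x1,x6},{x1,x2,x4},{x1,x3,x6}} W34={{x3,x4},{x3,x4,x5},{x3,x4,x6}} W35={{x3,x6},{x1,x3,x6},{x3,x4,x6}} W45={{x2,x4},{x4,x6},{x1,x2,x4},{x3,x4,x6}}
  W134={{x3,x4,x5}} W235={{x1,x3,x6}} W245={{x1,x2,x4}} W345={{x3,x4,x6}}
components per intersection:
  W1: {{x5},{x3,x5},{x4,x5},{x3,x4,x5}}
  W2: {{x1},{x1,x2},{x1,x3},{x1,x4},{x1,x6},{x1,x2,x4},{x1,x3,x6}}
  W3: {{x3},{x1,x3},{x3,x4},{x3,x5},{x3,x6},{x1,x3,x6},{x3,x4,x5},{x3,x4,x6}}
  W4: {{x4},{x1,x4},{x2,x4},{x3,x4},{x4,x5},{x4,x6},{x1,x2,x4},{x3,x4,x5},{x3,x4,x6}}
  W5: {{x2},{x1,x2},{x2,x4},{x1,x2,x4}} {{x6},{x1,x6},{x3,x6},{x4,x6},{x1,x3,x6},{x3,x4,x6}}
  W13: {{x3,x5},{x3,x4,x5}}
  W14: {{x4,x5},{x3,x4,x5}}
  W23: {{x1,x3},{x1,x3,x6}}
  W24: {{x1,x4},{x1,x2,x4}}
  W25: {{x1,x2},{x1,x2,x4}} {{x1,x6},{x1,x3,x6}}
  W34: {{x3,x4},{x3,x4,x5},{x3,x4,x6}}
  W35: {{x3,x6},{x1,x3,x6},{x3,x4,x6}}
  W45: {{x2,x4},{x1,x2,x4}} {{x4,x6},{x3,x4,x6}}
  W134: {{x3,x4,x5}}
  W235: {{x1,x3,x6}}
  W245: {{x1,x2,x4}}
  W345: {{x3,x4,x6}}
C dims 6,10,4; δ0: rk 5, SNF 1^5; δ1: rk 4, SNF 1^4
degree 0: 6−5−0 = 1 → Ȟ^0 ≅ Z
degree 1: 10−4−5 = 1 → Ȟ^1 ≅ Z
degree 2: 4−0−4 = 0 → Ȟ^2 ≅ 0


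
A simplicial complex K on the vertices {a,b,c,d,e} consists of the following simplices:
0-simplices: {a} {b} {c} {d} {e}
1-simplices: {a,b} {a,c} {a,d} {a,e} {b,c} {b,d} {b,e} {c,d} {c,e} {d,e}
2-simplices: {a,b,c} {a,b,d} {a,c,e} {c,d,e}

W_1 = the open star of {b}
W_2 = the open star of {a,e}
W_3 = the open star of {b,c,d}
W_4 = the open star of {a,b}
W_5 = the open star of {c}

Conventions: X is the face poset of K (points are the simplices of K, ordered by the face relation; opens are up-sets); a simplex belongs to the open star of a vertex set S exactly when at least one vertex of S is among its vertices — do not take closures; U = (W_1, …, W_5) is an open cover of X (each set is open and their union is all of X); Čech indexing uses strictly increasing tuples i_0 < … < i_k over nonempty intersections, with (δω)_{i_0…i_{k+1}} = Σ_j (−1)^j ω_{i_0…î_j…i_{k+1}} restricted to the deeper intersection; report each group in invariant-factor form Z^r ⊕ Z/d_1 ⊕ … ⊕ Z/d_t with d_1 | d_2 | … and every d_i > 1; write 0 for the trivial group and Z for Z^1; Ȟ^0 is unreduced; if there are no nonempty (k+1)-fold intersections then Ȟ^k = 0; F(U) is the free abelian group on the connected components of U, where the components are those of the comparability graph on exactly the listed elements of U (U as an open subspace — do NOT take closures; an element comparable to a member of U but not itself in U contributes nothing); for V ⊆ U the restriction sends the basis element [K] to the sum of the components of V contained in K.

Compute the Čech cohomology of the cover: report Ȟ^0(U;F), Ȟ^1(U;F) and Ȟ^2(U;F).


nonempty intersections:
  W1={{b},{a,b},{b,c},{b,d},{b,e},{a,b,c},{a,b,d}} W2={{a},{e},{a,b},{a,c},{a,d},{a,e},{b,e},{c,e},{d,e},{a,b,c},{a,b,d},{a,c,e},{c,d,e}} W3={{b},{c},{d},{a,b},{a,c},{a,d},{b,c},{b,d},{b,e},{c,d},{c,e},{d,e},{a,b,c},{a,b,d},{a,c,e},{c,d,e}} W4={{a},{b},{a,b},{a,c},{a,d},{a,e},{b,c},{b,d},{b,e},{a,b,c},{a,b,d},{a,c,e}} W5={{c},{a,c},{b,c},{c,d},{c,e},{a,b,c},{a,c,e},{c,d,e}}
  W12={{a,b},{b,e},{a,b,c},{a,b,d}} W13={{b},{a,b},{b,c},{b,d},{b,e},{a,b,c},{a,b,d}} W14={{b},{a,b},{b,c},{b,d},{b,e},{a,b,c},{a,b,d}} W15={{b,c},{a,b,c}} W23={{a,b},{a,c},{a,d},{b,e},{c,e},{d,e},{a,b,c},{a,b,d},{a,c,e},{c,d,e}} W24={{a},{a,b},{a,c},{a,d},{a,e},{b,e},{a,b,c},{a,b,d},{a,c,e}} W25={{a,c},{c,e},{a,b,c},{a,c,e},{c,d,e}} W34={{b},{a,b},{a,c},{a,d},{b,c},{b,d},{b,e},{a,b,c},{a,b,d},{a,c,e}} W35={{c},{a,c},{b,c},{c,d},{c,e},{a,b,c},{a,c,e},{c,d,e}} W45={{a,c},{b,c},{a,b,c},{a,c,e}}
  W123={{a,b},{b,e},{a,b,c},{a,b,d}} W124={{a,b},{b,e},{a,b,c},{a,b,d}} W125={{a,b,c}} W134={{b},{a,b},{b,c},{b,d},{b,e},{a,b,c},{a,b,d}} W135={{b,c},{a,b,c}} W145={{b,c},{a,b,c}} W234={{a,b},{a,c},{a,d},{b,e},{a,b,c},{a,b,d},{a,c,e}} W235={{a,c},{c,e},{a,b,c},{a,c,e},{c,d,e}} W245={{a,c},{a,b,c},{a,c,e}} W345={{a,c},{b,c},{a,b,c},{a,c,e}}
  W1234={{a,b},{b,e},{a,b,c},{a,b,d}} W1235={{a,b,c}} W1245={{a,b,c}} W1345={{b,c},{a,b,c}} W2345={{a,c},{a,b,c},{a,c,e}}
  W12345={{a,b,c}}
components per intersection:
  W1: {{b},{a,b},{b,c},{b,d},{b,e},{a,b,c},{a,b,d}}
  W2: {{a},{e},{a,b},{a,c},{a,d},{a,e},{b,e},{c,e},{d,e},{a,b,c},{a,b,d},{a,c,e},{c,d,e}}
  W3: {{b},{c},{d},{a,b},{a,c},{a,d},{b,c},{b,d},{b,e},{c,d},{c,e},{d,e},{a,b,c},{a,b,d},{a,c,e},{c,d,e}}
  W4: {{a},{b},{a,b},{a,c},{a,d},{a,e},{b,c},{b,d},{b,e},{a,b,c},{a,b,d},{a,c,e}}
  W5: {{c},{a,c},{b,c},{c,d},{c,e},{a,b,c},{a,c,e},{c,d,e}}
  W12: {{a,b},{a,b,c},{a,b,d}} {{b,e}}
  W13: {{b},{a,b},{b,c},{b,d},{b,e},{a,b,c},{a,b,d}}
  W14: {{b},{a,b},{b,c},{b,d},{b,e},{a,b,c},{a,b,d}}
  W15: {{b,c},{a,b,c}}
  W23: {{a,b},{a,c},{a,d},{c,e},{d,e},{a,b,c},{a,b,d},{a,c,e},{c,d,e}} {{b,e}}
  W24: {{a},{a,b},{a,c},{a,d},{a,e},{a,b,c},{a,b,d},{a,c,e}} {{b,e}}
  W25: {{a,c},{c,e},{a,b,c},{a,c,e},{c,d,e}}
  W34: {{b},{a,b},{a,c},{a,d},{b,c},{b,d},{b,e},{a,b,c},{a,b,d},{a,c,e}}
  W35: {{c},{a,c},{b,c},{c,d},{c,e},{a,b,c},{a,c,e},{c,d,e}}
  W45: {{a,c},{b,c},{a,b,c},{a,c,e}}
  W123: {{a,b},{a,b,c},{a,b,d}} {{b,e}}
  W124: {{a,b},{a,b,c},{a,b,d}} {{b,e}}
  W125: {{a,b,c}}
  W134: {{b},{a,b},{b,c},{b,d},{b,e},{a,b,c},{a,b,d}}
  W135: {{b,c},{a,b,c}}
  W145: {{b,c},{a,b,c}}
  W234: {{a,b},{a,c},{a,d},{a,b,c},{a,b,d},{a,c,e}} {{b,e}}
  W235: {{a,c},{c,e},{a,b,c},{a,c,e},{c,d,e}}
  W245: {{a,c},{a,b,c},{a,c,e}}
  W345: {{a,c},{b,c},{a,b,c},{a,c,e}}
  W1234: {{a,b},{a,b,c},{a,b,d}} {{b,e}}
  W1235: {{a,b,c}}
  W1245: {{a,b,c}}
  W1345: {{b,c},{a,b,c}}
  W2345: {{a,c},{a,b,c},{a,c,e}}
  W12345: {{a,b,c}}
C dims 5,13,13,6; δ0: rk 4, SNF 1^4; δ1: rk 8, SNF 1^8; δ2: rk 5, SNF 1^5
Ȟ^0: (5−4)−0=1 ⇒ Z
Ȟ^1: (13−8)−4=1 ⇒ Z
Ȟ^2: (13−5)−8=0 ⇒ 0

Ȟ^0 = Z; Ȟ^1 = Z; Ȟ^2 = 0
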